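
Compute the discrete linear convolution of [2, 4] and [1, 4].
y[0] = 2×1 = 2; y[1] = 2×4 + 4×1 = 12; y[2] = 4×4 = 16

[2, 12, 16]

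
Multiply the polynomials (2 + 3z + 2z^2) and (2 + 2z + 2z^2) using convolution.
Ascending coefficients: a = [2, 3, 2], b = [2, 2, 2]. c[0] = 2×2 = 4; c[1] = 2×2 + 3×2 = 10; c[2] = 2×2 + 3×2 + 2×2 = 14; c[3] = 3×2 + 2×2 = 10; c[4] = 2×2 = 4. Result coefficients: [4, 10, 14, 10, 4] → 4 + 10z + 14z^2 + 10z^3 + 4z^4

4 + 10z + 14z^2 + 10z^3 + 4z^4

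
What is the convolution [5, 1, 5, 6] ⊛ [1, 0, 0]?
y[0] = 5×1 = 5; y[1] = 5×0 + 1×1 = 1; y[2] = 5×0 + 1×0 + 5×1 = 5; y[3] = 1×0 + 5×0 + 6×1 = 6; y[4] = 5×0 + 6×0 = 0; y[5] = 6×0 = 0

[5, 1, 5, 6, 0, 0]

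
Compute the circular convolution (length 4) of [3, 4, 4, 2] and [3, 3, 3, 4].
Use y[k] = Σ_j x[j]·h[(k-j) mod 4]. y[0] = 3×3 + 4×4 + 4×3 + 2×3 = 43; y[1] = 3×3 + 4×3 + 4×4 + 2×3 = 43; y[2] = 3×3 + 4×3 + 4×3 + 2×4 = 41; y[3] = 3×4 + 4×3 + 4×3 + 2×3 = 42. Result: [43, 43, 41, 42]

[43, 43, 41, 42]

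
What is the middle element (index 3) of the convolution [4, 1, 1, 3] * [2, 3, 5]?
Use y[k] = Σ_i a[i]·b[k-i] at k=3. y[3] = 1×5 + 1×3 + 3×2 = 14

14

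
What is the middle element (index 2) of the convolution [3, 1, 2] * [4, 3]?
Use y[k] = Σ_i a[i]·b[k-i] at k=2. y[2] = 1×3 + 2×4 = 11

11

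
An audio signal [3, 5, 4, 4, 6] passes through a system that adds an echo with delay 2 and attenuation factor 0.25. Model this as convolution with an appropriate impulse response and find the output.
Direct-path + delayed-attenuated-path model → impulse response h = [1, 0, 0.25] (1 at lag 0, 0.25 at lag 2). Output y[n] = x[n] + 0.25·x[n - 2] (with x[n] = 0 outside 0..4): y[0] = 3 + 0.25×0 = 3; y[1] = 5 + 0.25×0 = 5; y[2] = 4 + 0.25×3 = 4.75; y[3] = 4 + 0.25×5 = 5.25; y[4] = 6 + 0.25×4 = 7.0; y[5] = 0 + 0.25×4 = 1.0; y[6] = 0 + 0.25×6 = 1.5. So y = [3, 5, 4.75, 5.25, 7.0, 1.0, 1.5]

[3, 5, 4.75, 5.25, 7.0, 1.0, 1.5]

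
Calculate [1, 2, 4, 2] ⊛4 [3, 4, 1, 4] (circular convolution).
Use y[k] = Σ_j u[j]·v[(k-j) mod 4]. y[0] = 1×3 + 2×4 + 4×1 + 2×4 = 23; y[1] = 1×4 + 2×3 + 4×4 + 2×1 = 28; y[2] = 1×1 + 2×4 + 4×3 + 2×4 = 29; y[3] = 1×4 + 2×1 + 4×4 + 2×3 = 28. Result: [23, 28, 29, 28]

[23, 28, 29, 28]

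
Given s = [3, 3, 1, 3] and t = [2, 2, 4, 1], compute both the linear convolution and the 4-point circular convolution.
Linear: y_lin[0] = 3×2 = 6; y_lin[1] = 3×2 + 3×2 = 12; y_lin[2] = 3×4 + 3×2 + 1×2 = 20; y_lin[3] = 3×1 + 3×4 + 1×2 + 3×2 = 23; y_lin[4] = 3×1 + 1×4 + 3×2 = 13; y_lin[5] = 1×1 + 3×4 = 13; y_lin[6] = 3×1 = 3 → [6, 12, 20, 23, 13, 13, 3]. Circular (length 4): y[0] = 3×2 + 3×1 + 1×4 + 3×2 = 19; y[1] = 3×2 + 3×2 + 1×1 + 3×4 = 25; y[2] = 3×4 + 3×2 + 1×2 + 3×1 = 23; y[3] = 3×1 + 3×4 + 1×2 + 3×2 = 23 → [19, 25, 23, 23]

Linear: [6, 12, 20, 23, 13, 13, 3], Circular: [19, 25, 23, 23]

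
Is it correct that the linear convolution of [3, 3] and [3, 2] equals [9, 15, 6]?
Recompute linear convolution of [3, 3] and [3, 2]: y[0] = 3×3 = 9; y[1] = 3×2 + 3×3 = 15; y[2] = 3×2 = 6 → [9, 15, 6]. Given [9, 15, 6] matches, so answer: Yes

Yes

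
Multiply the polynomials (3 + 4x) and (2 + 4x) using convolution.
Ascending coefficients: a = [3, 4], b = [2, 4]. c[0] = 3×2 = 6; c[1] = 3×4 + 4×2 = 20; c[2] = 4×4 = 16. Result coefficients: [6, 20, 16] → 6 + 20x + 16x^2

6 + 20x + 16x^2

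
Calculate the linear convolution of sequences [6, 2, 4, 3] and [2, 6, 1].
y[0] = 6×2 = 12; y[1] = 6×6 + 2×2 = 40; y[2] = 6×1 + 2×6 + 4×2 = 26; y[3] = 2×1 + 4×6 + 3×2 = 32; y[4] = 4×1 + 3×6 = 22; y[5] = 3×1 = 3

[12, 40, 26, 32, 22, 3]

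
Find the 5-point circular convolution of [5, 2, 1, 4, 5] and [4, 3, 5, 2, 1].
Use y[k] = Σ_j u[j]·v[(k-j) mod 5]. y[0] = 5×4 + 2×1 + 1×2 + 4×5 + 5×3 = 59; y[1] = 5×3 + 2×4 + 1×1 + 4×2 + 5×5 = 57; y[2] = 5×5 + 2×3 + 1×4 + 4×1 + 5×2 = 49; y[3] = 5×2 + 2×5 + 1×3 + 4×4 + 5×1 = 44; y[4] = 5×1 + 2×2 + 1×5 + 4×3 + 5×4 = 46. Result: [59, 57, 49, 44, 46]

[59, 57, 49, 44, 46]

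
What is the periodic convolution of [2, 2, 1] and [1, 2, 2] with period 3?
Use y[k] = Σ_j u[j]·v[(k-j) mod 3]. y[0] = 2×1 + 2×2 + 1×2 = 8; y[1] = 2×2 + 2×1 + 1×2 = 8; y[2] = 2×2 + 2×2 + 1×1 = 9. Result: [8, 8, 9]

[8, 8, 9]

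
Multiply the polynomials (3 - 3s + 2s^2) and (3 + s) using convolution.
Ascending coefficients: a = [3, -3, 2], b = [3, 1]. c[0] = 3×3 = 9; c[1] = 3×1 + -3×3 = -6; c[2] = -3×1 + 2×3 = 3; c[3] = 2×1 = 2. Result coefficients: [9, -6, 3, 2] → 9 - 6s + 3s^2 + 2s^3

9 - 6s + 3s^2 + 2s^3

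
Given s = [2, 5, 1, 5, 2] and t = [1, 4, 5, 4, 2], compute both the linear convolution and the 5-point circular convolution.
Linear: y_lin[0] = 2×1 = 2; y_lin[1] = 2×4 + 5×1 = 13; y_lin[2] = 2×5 + 5×4 + 1×1 = 31; y_lin[3] = 2×4 + 5×5 + 1×4 + 5×1 = 42; y_lin[4] = 2×2 + 5×4 + 1×5 + 5×4 + 2×1 = 51; y_lin[5] = 5×2 + 1×4 + 5×5 + 2×4 = 47; y_lin[6] = 1×2 + 5×4 + 2×5 = 32; y_lin[7] = 5×2 + 2×4 = 18; y_lin[8] = 2×2 = 4 → [2, 13, 31, 42, 51, 47, 32, 18, 4]. Circular (length 5): y[0] = 2×1 + 5×2 + 1×4 + 5×5 + 2×4 = 49; y[1] = 2×4 + 5×1 + 1×2 + 5×4 + 2×5 = 45; y[2] = 2×5 + 5×4 + 1×1 + 5×2 + 2×4 = 49; y[3] = 2×4 + 5×5 + 1×4 + 5×1 + 2×2 = 46; y[4] = 2×2 + 5×4 + 1×5 + 5×4 + 2×1 = 51 → [49, 45, 49, 46, 51]

Linear: [2, 13, 31, 42, 51, 47, 32, 18, 4], Circular: [49, 45, 49, 46, 51]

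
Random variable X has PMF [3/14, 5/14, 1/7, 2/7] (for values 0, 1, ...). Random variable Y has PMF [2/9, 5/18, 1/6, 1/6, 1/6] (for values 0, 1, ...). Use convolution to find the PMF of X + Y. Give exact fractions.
P(X+Y=k) = Σ_i P(X=i)·P(Y=k-i) — a convolution of [3/14, 5/14, 1/7, 2/7] and [2/9, 5/18, 1/6, 1/6, 1/6]. P(X+Y=0) = (3/14)×(2/9) = 1/21; P(X+Y=1) = (3/14)×(5/18) + (5/14)×(2/9) = 5/84 + 5/63 = 5/36; P(X+Y=2) = (3/14)×(1/6) + (5/14)×(5/18) + (1/7)×(2/9) = 1/28 + 25/252 + 2/63 = 1/6; P(X+Y=3) = (3/14)×(1/6) + (5/14)×(1/6) + (1/7)×(5/18) + (2/7)×(2/9) = 1/28 + 5/84 + 5/126 + 4/63 = 25/126; P(X+Y=4) = (3/14)×(1/6) + (5/14)×(1/6) + (1/7)×(1/6) + (2/7)×(5/18) = 1/28 + 5/84 + 1/42 + 5/63 = 25/126; P(X+Y=5) = (5/14)×(1/6) + (1/7)×(1/6) + (2/7)×(1/6) = 5/84 + 1/42 + 1/21 = 11/84; P(X+Y=6) = (1/7)×(1/6) + (2/7)×(1/6) = 1/42 + 1/21 = 1/14; P(X+Y=7) = (2/7)×(1/6) = 1/21. PMF: [1/21, 5/36, 1/6, 25/126, 25/126, 11/84, 1/14, 1/21] (sums to 1 ✓)

[1/21, 5/36, 1/6, 25/126, 25/126, 11/84, 1/14, 1/21]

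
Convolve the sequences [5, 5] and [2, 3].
y[0] = 5×2 = 10; y[1] = 5×3 + 5×2 = 25; y[2] = 5×3 = 15

[10, 25, 15]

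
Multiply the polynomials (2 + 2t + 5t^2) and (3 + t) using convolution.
Ascending coefficients: a = [2, 2, 5], b = [3, 1]. c[0] = 2×3 = 6; c[1] = 2×1 + 2×3 = 8; c[2] = 2×1 + 5×3 = 17; c[3] = 5×1 = 5. Result coefficients: [6, 8, 17, 5] → 6 + 8t + 17t^2 + 5t^3

6 + 8t + 17t^2 + 5t^3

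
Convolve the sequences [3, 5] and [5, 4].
y[0] = 3×5 = 15; y[1] = 3×4 + 5×5 = 37; y[2] = 5×4 = 20

[15, 37, 20]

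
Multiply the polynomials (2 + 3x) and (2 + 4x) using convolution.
Ascending coefficients: a = [2, 3], b = [2, 4]. c[0] = 2×2 = 4; c[1] = 2×4 + 3×2 = 14; c[2] = 3×4 = 12. Result coefficients: [4, 14, 12] → 4 + 14x + 12x^2

4 + 14x + 12x^2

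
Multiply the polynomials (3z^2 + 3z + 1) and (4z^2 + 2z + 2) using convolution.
Ascending coefficients: a = [1, 3, 3], b = [2, 2, 4]. c[0] = 1×2 = 2; c[1] = 1×2 + 3×2 = 8; c[2] = 1×4 + 3×2 + 3×2 = 16; c[3] = 3×4 + 3×2 = 18; c[4] = 3×4 = 12. Result coefficients: [2, 8, 16, 18, 12] → 12z^4 + 18z^3 + 16z^2 + 8z + 2

12z^4 + 18z^3 + 16z^2 + 8z + 2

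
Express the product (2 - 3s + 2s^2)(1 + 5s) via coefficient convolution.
Ascending coefficients: a = [2, -3, 2], b = [1, 5]. c[0] = 2×1 = 2; c[1] = 2×5 + -3×1 = 7; c[2] = -3×5 + 2×1 = -13; c[3] = 2×5 = 10. Result coefficients: [2, 7, -13, 10] → 2 + 7s - 13s^2 + 10s^3

2 + 7s - 13s^2 + 10s^3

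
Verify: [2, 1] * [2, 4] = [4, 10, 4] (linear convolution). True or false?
Recompute linear convolution of [2, 1] and [2, 4]: y[0] = 2×2 = 4; y[1] = 2×4 + 1×2 = 10; y[2] = 1×4 = 4 → [4, 10, 4]. Given [4, 10, 4] matches, so answer: Yes

Yes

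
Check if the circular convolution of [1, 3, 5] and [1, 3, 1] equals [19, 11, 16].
Recompute circular convolution of [1, 3, 5] and [1, 3, 1]: y[0] = 1×1 + 3×1 + 5×3 = 19; y[1] = 1×3 + 3×1 + 5×1 = 11; y[2] = 1×1 + 3×3 + 5×1 = 15 → [19, 11, 15]. Compare to given [19, 11, 16]: they differ at index 2: given 16, correct 15, so answer: No

No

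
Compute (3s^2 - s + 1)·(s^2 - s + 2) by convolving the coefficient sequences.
Ascending coefficients: a = [1, -1, 3], b = [2, -1, 1]. c[0] = 1×2 = 2; c[1] = 1×-1 + -1×2 = -3; c[2] = 1×1 + -1×-1 + 3×2 = 8; c[3] = -1×1 + 3×-1 = -4; c[4] = 3×1 = 3. Result coefficients: [2, -3, 8, -4, 3] → 3s^4 - 4s^3 + 8s^2 - 3s + 2

3s^4 - 4s^3 + 8s^2 - 3s + 2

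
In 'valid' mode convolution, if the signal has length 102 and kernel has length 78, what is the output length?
'Valid' mode counts only positions where the kernel fully overlaps the signal: m - n + 1 = 102 - 78 + 1 = 25

25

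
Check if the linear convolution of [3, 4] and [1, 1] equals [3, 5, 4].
Recompute linear convolution of [3, 4] and [1, 1]: y[0] = 3×1 = 3; y[1] = 3×1 + 4×1 = 7; y[2] = 4×1 = 4 → [3, 7, 4]. Compare to given [3, 5, 4]: they differ at index 1: given 5, correct 7, so answer: No

No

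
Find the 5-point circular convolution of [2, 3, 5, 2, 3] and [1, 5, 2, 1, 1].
Use y[k] = Σ_j s[j]·t[(k-j) mod 5]. y[0] = 2×1 + 3×1 + 5×1 + 2×2 + 3×5 = 29; y[1] = 2×5 + 3×1 + 5×1 + 2×1 + 3×2 = 26; y[2] = 2×2 + 3×5 + 5×1 + 2×1 + 3×1 = 29; y[3] = 2×1 + 3×2 + 5×5 + 2×1 + 3×1 = 38; y[4] = 2×1 + 3×1 + 5×2 + 2×5 + 3×1 = 28. Result: [29, 26, 29, 38, 28]

[29, 26, 29, 38, 28]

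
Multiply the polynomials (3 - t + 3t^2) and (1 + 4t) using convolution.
Ascending coefficients: a = [3, -1, 3], b = [1, 4]. c[0] = 3×1 = 3; c[1] = 3×4 + -1×1 = 11; c[2] = -1×4 + 3×1 = -1; c[3] = 3×4 = 12. Result coefficients: [3, 11, -1, 12] → 3 + 11t - t^2 + 12t^3

3 + 11t - t^2 + 12t^3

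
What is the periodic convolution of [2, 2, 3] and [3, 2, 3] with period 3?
Use y[k] = Σ_j x[j]·h[(k-j) mod 3]. y[0] = 2×3 + 2×3 + 3×2 = 18; y[1] = 2×2 + 2×3 + 3×3 = 19; y[2] = 2×3 + 2×2 + 3×3 = 19. Result: [18, 19, 19]

[18, 19, 19]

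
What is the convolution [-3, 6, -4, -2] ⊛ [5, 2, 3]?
y[0] = -3×5 = -15; y[1] = -3×2 + 6×5 = 24; y[2] = -3×3 + 6×2 + -4×5 = -17; y[3] = 6×3 + -4×2 + -2×5 = 0; y[4] = -4×3 + -2×2 = -16; y[5] = -2×3 = -6

[-15, 24, -17, 0, -16, -6]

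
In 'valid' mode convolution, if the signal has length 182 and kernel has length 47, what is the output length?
'Valid' mode counts only positions where the kernel fully overlaps the signal: m - n + 1 = 182 - 47 + 1 = 136

136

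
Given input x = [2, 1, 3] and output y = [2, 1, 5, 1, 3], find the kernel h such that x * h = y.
Output length 5 = len(x) + len(h) - 1 ⇒ len(h) = 3. Solve h forward using h[k] = (y[k] - Σ_{i≥1} x[i]·h[k-i]) / x[0]: h[0] = y[0] / x[0] = 2 / 2 = 1; h[1] = (y[1] - 1×1) / x[0] = (1 - 1×1) / 2 = 0; h[2] = (y[2] - 1×0 - 3×1) / x[0] = (5 - 1×0 - 3×1) / 2 = 1. So h = [1, 0, 1]. Forward-check [2, 1, 3] * [1, 0, 1]: y[0] = 2×1 = 2; y[1] = 2×0 + 1×1 = 1; y[2] = 2×1 + 1×0 + 3×1 = 5; y[3] = 1×1 + 3×0 = 1; y[4] = 3×1 = 3 → [2, 1, 5, 1, 3] ✓

[1, 0, 1]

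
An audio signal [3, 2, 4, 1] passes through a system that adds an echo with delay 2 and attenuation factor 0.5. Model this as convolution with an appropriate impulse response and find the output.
Direct-path + delayed-attenuated-path model → impulse response h = [1, 0, 0.5] (1 at lag 0, 0.5 at lag 2). Output y[n] = x[n] + 0.5·x[n - 2] (with x[n] = 0 outside 0..3): y[0] = 3 + 0.5×0 = 3; y[1] = 2 + 0.5×0 = 2; y[2] = 4 + 0.5×3 = 5.5; y[3] = 1 + 0.5×2 = 2.0; y[4] = 0 + 0.5×4 = 2.0; y[5] = 0 + 0.5×1 = 0.5. So y = [3, 2, 5.5, 2.0, 2.0, 0.5]

[3, 2, 5.5, 2.0, 2.0, 0.5]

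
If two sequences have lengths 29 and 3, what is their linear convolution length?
Linear/full convolution length: m + n - 1 = 29 + 3 - 1 = 31

31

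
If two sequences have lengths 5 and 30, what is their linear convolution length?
Linear/full convolution length: m + n - 1 = 5 + 30 - 1 = 34

34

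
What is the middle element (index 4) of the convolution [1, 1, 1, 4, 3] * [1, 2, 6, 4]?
Use y[k] = Σ_i a[i]·b[k-i] at k=4. y[4] = 1×4 + 1×6 + 4×2 + 3×1 = 21

21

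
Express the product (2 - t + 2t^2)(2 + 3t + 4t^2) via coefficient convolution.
Ascending coefficients: a = [2, -1, 2], b = [2, 3, 4]. c[0] = 2×2 = 4; c[1] = 2×3 + -1×2 = 4; c[2] = 2×4 + -1×3 + 2×2 = 9; c[3] = -1×4 + 2×3 = 2; c[4] = 2×4 = 8. Result coefficients: [4, 4, 9, 2, 8] → 4 + 4t + 9t^2 + 2t^3 + 8t^4

4 + 4t + 9t^2 + 2t^3 + 8t^4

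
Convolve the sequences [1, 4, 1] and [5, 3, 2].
y[0] = 1×5 = 5; y[1] = 1×3 + 4×5 = 23; y[2] = 1×2 + 4×3 + 1×5 = 19; y[3] = 4×2 + 1×3 = 11; y[4] = 1×2 = 2

[5, 23, 19, 11, 2]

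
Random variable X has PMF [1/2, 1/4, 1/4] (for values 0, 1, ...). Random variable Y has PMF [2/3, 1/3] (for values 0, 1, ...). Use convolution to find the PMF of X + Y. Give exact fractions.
P(X+Y=k) = Σ_i P(X=i)·P(Y=k-i) — a convolution of [1/2, 1/4, 1/4] and [2/3, 1/3]. P(X+Y=0) = (1/2)×(2/3) = 1/3; P(X+Y=1) = (1/2)×(1/3) + (1/4)×(2/3) = 1/6 + 1/6 = 1/3; P(X+Y=2) = (1/4)×(1/3) + (1/4)×(2/3) = 1/12 + 1/6 = 1/4; P(X+Y=3) = (1/4)×(1/3) = 1/12. PMF: [1/3, 1/3, 1/4, 1/12] (sums to 1 ✓)

[1/3, 1/3, 1/4, 1/12]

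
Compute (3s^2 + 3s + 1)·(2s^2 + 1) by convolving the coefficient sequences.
Ascending coefficients: a = [1, 3, 3], b = [1, 0, 2]. c[0] = 1×1 = 1; c[1] = 1×0 + 3×1 = 3; c[2] = 1×2 + 3×0 + 3×1 = 5; c[3] = 3×2 + 3×0 = 6; c[4] = 3×2 = 6. Result coefficients: [1, 3, 5, 6, 6] → 6s^4 + 6s^3 + 5s^2 + 3s + 1

6s^4 + 6s^3 + 5s^2 + 3s + 1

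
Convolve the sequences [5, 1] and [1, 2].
y[0] = 5×1 = 5; y[1] = 5×2 + 1×1 = 11; y[2] = 1×2 = 2

[5, 11, 2]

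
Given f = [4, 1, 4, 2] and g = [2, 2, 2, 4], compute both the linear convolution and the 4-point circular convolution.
Linear: y_lin[0] = 4×2 = 8; y_lin[1] = 4×2 + 1×2 = 10; y_lin[2] = 4×2 + 1×2 + 4×2 = 18; y_lin[3] = 4×4 + 1×2 + 4×2 + 2×2 = 30; y_lin[4] = 1×4 + 4×2 + 2×2 = 16; y_lin[5] = 4×4 + 2×2 = 20; y_lin[6] = 2×4 = 8 → [8, 10, 18, 30, 16, 20, 8]. Circular (length 4): y[0] = 4×2 + 1×4 + 4×2 + 2×2 = 24; y[1] = 4×2 + 1×2 + 4×4 + 2×2 = 30; y[2] = 4×2 + 1×2 + 4×2 + 2×4 = 26; y[3] = 4×4 + 1×2 + 4×2 + 2×2 = 30 → [24, 30, 26, 30]

Linear: [8, 10, 18, 30, 16, 20, 8], Circular: [24, 30, 26, 30]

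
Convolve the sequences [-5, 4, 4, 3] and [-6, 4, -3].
y[0] = -5×-6 = 30; y[1] = -5×4 + 4×-6 = -44; y[2] = -5×-3 + 4×4 + 4×-6 = 7; y[3] = 4×-3 + 4×4 + 3×-6 = -14; y[4] = 4×-3 + 3×4 = 0; y[5] = 3×-3 = -9

[30, -44, 7, -14, 0, -9]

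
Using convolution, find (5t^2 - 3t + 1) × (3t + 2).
Ascending coefficients: a = [1, -3, 5], b = [2, 3]. c[0] = 1×2 = 2; c[1] = 1×3 + -3×2 = -3; c[2] = -3×3 + 5×2 = 1; c[3] = 5×3 = 15. Result coefficients: [2, -3, 1, 15] → 15t^3 + t^2 - 3t + 2

15t^3 + t^2 - 3t + 2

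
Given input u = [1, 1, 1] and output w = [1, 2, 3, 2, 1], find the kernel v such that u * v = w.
Output length 5 = len(u) + len(v) - 1 ⇒ len(v) = 3. Solve v forward using v[k] = (w[k] - Σ_{i≥1} u[i]·v[k-i]) / u[0]: v[0] = w[0] / u[0] = 1 / 1 = 1; v[1] = (w[1] - 1×1) / u[0] = (2 - 1×1) / 1 = 1; v[2] = (w[2] - 1×1 - 1×1) / u[0] = (3 - 1×1 - 1×1) / 1 = 1. So v = [1, 1, 1]. Forward-check [1, 1, 1] * [1, 1, 1]: w[0] = 1×1 = 1; w[1] = 1×1 + 1×1 = 2; w[2] = 1×1 + 1×1 + 1×1 = 3; w[3] = 1×1 + 1×1 = 2; w[4] = 1×1 = 1 → [1, 2, 3, 2, 1] ✓

[1, 1, 1]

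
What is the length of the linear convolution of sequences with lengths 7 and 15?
Linear/full convolution length: m + n - 1 = 7 + 15 - 1 = 21

21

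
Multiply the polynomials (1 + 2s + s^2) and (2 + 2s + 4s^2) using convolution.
Ascending coefficients: a = [1, 2, 1], b = [2, 2, 4]. c[0] = 1×2 = 2; c[1] = 1×2 + 2×2 = 6; c[2] = 1×4 + 2×2 + 1×2 = 10; c[3] = 2×4 + 1×2 = 10; c[4] = 1×4 = 4. Result coefficients: [2, 6, 10, 10, 4] → 2 + 6s + 10s^2 + 10s^3 + 4s^4

2 + 6s + 10s^2 + 10s^3 + 4s^4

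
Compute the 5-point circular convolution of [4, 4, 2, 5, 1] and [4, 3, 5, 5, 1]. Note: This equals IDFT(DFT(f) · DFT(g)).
Either evaluate y[k] = Σ_j f[j]·g[(k-j) mod 5] directly, or use IDFT(DFT(f) · DFT(g)). y[0] = 4×4 + 4×1 + 2×5 + 5×5 + 1×3 = 58; y[1] = 4×3 + 4×4 + 2×1 + 5×5 + 1×5 = 60; y[2] = 4×5 + 4×3 + 2×4 + 5×1 + 1×5 = 50; y[3] = 4×5 + 4×5 + 2×3 + 5×4 + 1×1 = 67; y[4] = 4×1 + 4×5 + 2×5 + 5×3 + 1×4 = 53. Result: [58, 60, 50, 67, 53]

[58, 60, 50, 67, 53]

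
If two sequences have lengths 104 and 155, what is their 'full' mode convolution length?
Linear/full convolution length: m + n - 1 = 104 + 155 - 1 = 258

258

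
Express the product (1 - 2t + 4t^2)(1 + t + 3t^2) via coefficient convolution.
Ascending coefficients: a = [1, -2, 4], b = [1, 1, 3]. c[0] = 1×1 = 1; c[1] = 1×1 + -2×1 = -1; c[2] = 1×3 + -2×1 + 4×1 = 5; c[3] = -2×3 + 4×1 = -2; c[4] = 4×3 = 12. Result coefficients: [1, -1, 5, -2, 12] → 1 - t + 5t^2 - 2t^3 + 12t^4

1 - t + 5t^2 - 2t^3 + 12t^4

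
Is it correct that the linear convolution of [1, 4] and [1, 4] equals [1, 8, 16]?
Recompute linear convolution of [1, 4] and [1, 4]: y[0] = 1×1 = 1; y[1] = 1×4 + 4×1 = 8; y[2] = 4×4 = 16 → [1, 8, 16]. Given [1, 8, 16] matches, so answer: Yes

Yes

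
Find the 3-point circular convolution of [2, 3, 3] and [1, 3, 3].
Use y[k] = Σ_j f[j]·g[(k-j) mod 3]. y[0] = 2×1 + 3×3 + 3×3 = 20; y[1] = 2×3 + 3×1 + 3×3 = 18; y[2] = 2×3 + 3×3 + 3×1 = 18. Result: [20, 18, 18]

[20, 18, 18]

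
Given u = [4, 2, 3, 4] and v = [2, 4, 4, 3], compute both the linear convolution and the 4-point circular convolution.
Linear: y_lin[0] = 4×2 = 8; y_lin[1] = 4×4 + 2×2 = 20; y_lin[2] = 4×4 + 2×4 + 3×2 = 30; y_lin[3] = 4×3 + 2×4 + 3×4 + 4×2 = 40; y_lin[4] = 2×3 + 3×4 + 4×4 = 34; y_lin[5] = 3×3 + 4×4 = 25; y_lin[6] = 4×3 = 12 → [8, 20, 30, 40, 34, 25, 12]. Circular (length 4): y[0] = 4×2 + 2×3 + 3×4 + 4×4 = 42; y[1] = 4×4 + 2×2 + 3×3 + 4×4 = 45; y[2] = 4×4 + 2×4 + 3×2 + 4×3 = 42; y[3] = 4×3 + 2×4 + 3×4 + 4×2 = 40 → [42, 45, 42, 40]

Linear: [8, 20, 30, 40, 34, 25, 12], Circular: [42, 45, 42, 40]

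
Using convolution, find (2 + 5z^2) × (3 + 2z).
Ascending coefficients: a = [2, 0, 5], b = [3, 2]. c[0] = 2×3 = 6; c[1] = 2×2 + 0×3 = 4; c[2] = 0×2 + 5×3 = 15; c[3] = 5×2 = 10. Result coefficients: [6, 4, 15, 10] → 6 + 4z + 15z^2 + 10z^3

6 + 4z + 15z^2 + 10z^3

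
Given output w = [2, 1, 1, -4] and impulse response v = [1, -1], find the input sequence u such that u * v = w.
Deconvolve w=[2, 1, 1, -4] by v=[1, -1]. Since v[0]=1, solve forward: u[0] = w[0] / 1 = 2; u[1] = (w[1] - 2×-1) / 1 = 3; u[2] = (w[2] - 3×-1) / 1 = 4. So u = [2, 3, 4]. Check by forward convolution: w[0] = 2×1 = 2; w[1] = 2×-1 + 3×1 = 1; w[2] = 3×-1 + 4×1 = 1; w[3] = 4×-1 = -4

[2, 3, 4]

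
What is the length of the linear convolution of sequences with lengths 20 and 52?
Linear/full convolution length: m + n - 1 = 20 + 52 - 1 = 71

71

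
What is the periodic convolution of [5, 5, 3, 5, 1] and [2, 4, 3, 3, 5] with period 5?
Use y[k] = Σ_j a[j]·b[(k-j) mod 5]. y[0] = 5×2 + 5×5 + 3×3 + 5×3 + 1×4 = 63; y[1] = 5×4 + 5×2 + 3×5 + 5×3 + 1×3 = 63; y[2] = 5×3 + 5×4 + 3×2 + 5×5 + 1×3 = 69; y[3] = 5×3 + 5×3 + 3×4 + 5×2 + 1×5 = 57; y[4] = 5×5 + 5×3 + 3×3 + 5×4 + 1×2 = 71. Result: [63, 63, 69, 57, 71]

[63, 63, 69, 57, 71]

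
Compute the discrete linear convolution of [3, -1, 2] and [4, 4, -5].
y[0] = 3×4 = 12; y[1] = 3×4 + -1×4 = 8; y[2] = 3×-5 + -1×4 + 2×4 = -11; y[3] = -1×-5 + 2×4 = 13; y[4] = 2×-5 = -10

[12, 8, -11, 13, -10]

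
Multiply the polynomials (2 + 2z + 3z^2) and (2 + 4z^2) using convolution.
Ascending coefficients: a = [2, 2, 3], b = [2, 0, 4]. c[0] = 2×2 = 4; c[1] = 2×0 + 2×2 = 4; c[2] = 2×4 + 2×0 + 3×2 = 14; c[3] = 2×4 + 3×0 = 8; c[4] = 3×4 = 12. Result coefficients: [4, 4, 14, 8, 12] → 4 + 4z + 14z^2 + 8z^3 + 12z^4

4 + 4z + 14z^2 + 8z^3 + 12z^4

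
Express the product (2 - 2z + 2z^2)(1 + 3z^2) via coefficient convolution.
Ascending coefficients: a = [2, -2, 2], b = [1, 0, 3]. c[0] = 2×1 = 2; c[1] = 2×0 + -2×1 = -2; c[2] = 2×3 + -2×0 + 2×1 = 8; c[3] = -2×3 + 2×0 = -6; c[4] = 2×3 = 6. Result coefficients: [2, -2, 8, -6, 6] → 2 - 2z + 8z^2 - 6z^3 + 6z^4

2 - 2z + 8z^2 - 6z^3 + 6z^4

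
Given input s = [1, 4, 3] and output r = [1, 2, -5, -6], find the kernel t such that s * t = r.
Output length 4 = len(s) + len(t) - 1 ⇒ len(t) = 2. Solve t forward using t[k] = (r[k] - Σ_{i≥1} s[i]·t[k-i]) / s[0]: t[0] = r[0] / s[0] = 1 / 1 = 1; t[1] = (r[1] - 4×1) / s[0] = (2 - 4×1) / 1 = -2. So t = [1, -2]. Forward-check [1, 4, 3] * [1, -2]: r[0] = 1×1 = 1; r[1] = 1×-2 + 4×1 = 2; r[2] = 4×-2 + 3×1 = -5; r[3] = 3×-2 = -6 → [1, 2, -5, -6] ✓

[1, -2]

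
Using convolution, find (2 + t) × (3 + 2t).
Ascending coefficients: a = [2, 1], b = [3, 2]. c[0] = 2×3 = 6; c[1] = 2×2 + 1×3 = 7; c[2] = 1×2 = 2. Result coefficients: [6, 7, 2] → 6 + 7t + 2t^2

6 + 7t + 2t^2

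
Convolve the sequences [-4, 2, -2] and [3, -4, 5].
y[0] = -4×3 = -12; y[1] = -4×-4 + 2×3 = 22; y[2] = -4×5 + 2×-4 + -2×3 = -34; y[3] = 2×5 + -2×-4 = 18; y[4] = -2×5 = -10

[-12, 22, -34, 18, -10]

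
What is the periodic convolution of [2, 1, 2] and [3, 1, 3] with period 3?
Use y[k] = Σ_j u[j]·v[(k-j) mod 3]. y[0] = 2×3 + 1×3 + 2×1 = 11; y[1] = 2×1 + 1×3 + 2×3 = 11; y[2] = 2×3 + 1×1 + 2×3 = 13. Result: [11, 11, 13]

[11, 11, 13]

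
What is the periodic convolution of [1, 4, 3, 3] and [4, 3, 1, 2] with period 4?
Use y[k] = Σ_j a[j]·b[(k-j) mod 4]. y[0] = 1×4 + 4×2 + 3×1 + 3×3 = 24; y[1] = 1×3 + 4×4 + 3×2 + 3×1 = 28; y[2] = 1×1 + 4×3 + 3×4 + 3×2 = 31; y[3] = 1×2 + 4×1 + 3×3 + 3×4 = 27. Result: [24, 28, 31, 27]

[24, 28, 31, 27]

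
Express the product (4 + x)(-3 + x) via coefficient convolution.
Ascending coefficients: a = [4, 1], b = [-3, 1]. c[0] = 4×-3 = -12; c[1] = 4×1 + 1×-3 = 1; c[2] = 1×1 = 1. Result coefficients: [-12, 1, 1] → -12 + x + x^2

-12 + x + x^2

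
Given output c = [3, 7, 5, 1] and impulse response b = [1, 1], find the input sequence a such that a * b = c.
Deconvolve c=[3, 7, 5, 1] by b=[1, 1]. Since b[0]=1, solve forward: a[0] = c[0] / 1 = 3; a[1] = (c[1] - 3×1) / 1 = 4; a[2] = (c[2] - 4×1) / 1 = 1. So a = [3, 4, 1]. Check by forward convolution: c[0] = 3×1 = 3; c[1] = 3×1 + 4×1 = 7; c[2] = 4×1 + 1×1 = 5; c[3] = 1×1 = 1

[3, 4, 1]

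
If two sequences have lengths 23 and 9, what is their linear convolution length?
Linear/full convolution length: m + n - 1 = 23 + 9 - 1 = 31

31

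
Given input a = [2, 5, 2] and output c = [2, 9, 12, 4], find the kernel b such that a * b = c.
Output length 4 = len(a) + len(b) - 1 ⇒ len(b) = 2. Solve b forward using b[k] = (c[k] - Σ_{i≥1} a[i]·b[k-i]) / a[0]: b[0] = c[0] / a[0] = 2 / 2 = 1; b[1] = (c[1] - 5×1) / a[0] = (9 - 5×1) / 2 = 2. So b = [1, 2]. Forward-check [2, 5, 2] * [1, 2]: c[0] = 2×1 = 2; c[1] = 2×2 + 5×1 = 9; c[2] = 5×2 + 2×1 = 12; c[3] = 2×2 = 4 → [2, 9, 12, 4] ✓

[1, 2]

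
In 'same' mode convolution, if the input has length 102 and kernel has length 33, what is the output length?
'Same' mode returns an output with the same length as the input: 102

102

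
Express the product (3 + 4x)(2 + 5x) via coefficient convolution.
Ascending coefficients: a = [3, 4], b = [2, 5]. c[0] = 3×2 = 6; c[1] = 3×5 + 4×2 = 23; c[2] = 4×5 = 20. Result coefficients: [6, 23, 20] → 6 + 23x + 20x^2

6 + 23x + 20x^2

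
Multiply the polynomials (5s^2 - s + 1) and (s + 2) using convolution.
Ascending coefficients: a = [1, -1, 5], b = [2, 1]. c[0] = 1×2 = 2; c[1] = 1×1 + -1×2 = -1; c[2] = -1×1 + 5×2 = 9; c[3] = 5×1 = 5. Result coefficients: [2, -1, 9, 5] → 5s^3 + 9s^2 - s + 2

5s^3 + 9s^2 - s + 2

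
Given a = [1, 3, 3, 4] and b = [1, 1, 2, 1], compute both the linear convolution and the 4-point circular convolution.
Linear: y_lin[0] = 1×1 = 1; y_lin[1] = 1×1 + 3×1 = 4; y_lin[2] = 1×2 + 3×1 + 3×1 = 8; y_lin[3] = 1×1 + 3×2 + 3×1 + 4×1 = 14; y_lin[4] = 3×1 + 3×2 + 4×1 = 13; y_lin[5] = 3×1 + 4×2 = 11; y_lin[6] = 4×1 = 4 → [1, 4, 8, 14, 13, 11, 4]. Circular (length 4): y[0] = 1×1 + 3×1 + 3×2 + 4×1 = 14; y[1] = 1×1 + 3×1 + 3×1 + 4×2 = 15; y[2] = 1×2 + 3×1 + 3×1 + 4×1 = 12; y[3] = 1×1 + 3×2 + 3×1 + 4×1 = 14 → [14, 15, 12, 14]

Linear: [1, 4, 8, 14, 13, 11, 4], Circular: [14, 15, 12, 14]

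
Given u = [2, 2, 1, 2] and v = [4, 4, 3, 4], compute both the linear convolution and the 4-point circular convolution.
Linear: y_lin[0] = 2×4 = 8; y_lin[1] = 2×4 + 2×4 = 16; y_lin[2] = 2×3 + 2×4 + 1×4 = 18; y_lin[3] = 2×4 + 2×3 + 1×4 + 2×4 = 26; y_lin[4] = 2×4 + 1×3 + 2×4 = 19; y_lin[5] = 1×4 + 2×3 = 10; y_lin[6] = 2×4 = 8 → [8, 16, 18, 26, 19, 10, 8]. Circular (length 4): y[0] = 2×4 + 2×4 + 1×3 + 2×4 = 27; y[1] = 2×4 + 2×4 + 1×4 + 2×3 = 26; y[2] = 2×3 + 2×4 + 1×4 + 2×4 = 26; y[3] = 2×4 + 2×3 + 1×4 + 2×4 = 26 → [27, 26, 26, 26]

Linear: [8, 16, 18, 26, 19, 10, 8], Circular: [27, 26, 26, 26]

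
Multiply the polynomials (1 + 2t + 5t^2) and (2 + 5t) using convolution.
Ascending coefficients: a = [1, 2, 5], b = [2, 5]. c[0] = 1×2 = 2; c[1] = 1×5 + 2×2 = 9; c[2] = 2×5 + 5×2 = 20; c[3] = 5×5 = 25. Result coefficients: [2, 9, 20, 25] → 2 + 9t + 20t^2 + 25t^3

2 + 9t + 20t^2 + 25t^3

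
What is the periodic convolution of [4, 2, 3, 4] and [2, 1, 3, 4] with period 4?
Use y[k] = Σ_j u[j]·v[(k-j) mod 4]. y[0] = 4×2 + 2×4 + 3×3 + 4×1 = 29; y[1] = 4×1 + 2×2 + 3×4 + 4×3 = 32; y[2] = 4×3 + 2×1 + 3×2 + 4×4 = 36; y[3] = 4×4 + 2×3 + 3×1 + 4×2 = 33. Result: [29, 32, 36, 33]

[29, 32, 36, 33]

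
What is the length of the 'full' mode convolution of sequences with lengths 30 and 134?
Linear/full convolution length: m + n - 1 = 30 + 134 - 1 = 163

163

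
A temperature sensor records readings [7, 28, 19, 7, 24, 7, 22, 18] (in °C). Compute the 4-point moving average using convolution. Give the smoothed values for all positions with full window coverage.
4-point moving average kernel = [1, 1, 1, 1]. Apply in 'valid' mode (full window coverage): avg[0] = (7 + 28 + 19 + 7) / 4 = 15.25; avg[1] = (28 + 19 + 7 + 24) / 4 = 19.5; avg[2] = (19 + 7 + 24 + 7) / 4 = 14.25; avg[3] = (7 + 24 + 7 + 22) / 4 = 15.0; avg[4] = (24 + 7 + 22 + 18) / 4 = 17.75. Smoothed values: [15.25, 19.5, 14.25, 15.0, 17.75]

[15.25, 19.5, 14.25, 15.0, 17.75]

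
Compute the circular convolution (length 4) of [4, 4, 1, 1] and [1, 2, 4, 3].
Use y[k] = Σ_j f[j]·g[(k-j) mod 4]. y[0] = 4×1 + 4×3 + 1×4 + 1×2 = 22; y[1] = 4×2 + 4×1 + 1×3 + 1×4 = 19; y[2] = 4×4 + 4×2 + 1×1 + 1×3 = 28; y[3] = 4×3 + 4×4 + 1×2 + 1×1 = 31. Result: [22, 19, 28, 31]

[22, 19, 28, 31]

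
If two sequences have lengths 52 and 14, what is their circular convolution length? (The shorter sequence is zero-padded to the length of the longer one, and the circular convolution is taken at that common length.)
Circular convolution (zero-padding the shorter input) has length max(m, n) = max(52, 14) = 52

52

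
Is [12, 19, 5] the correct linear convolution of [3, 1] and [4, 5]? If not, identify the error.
Recompute linear convolution of [3, 1] and [4, 5]: y[0] = 3×4 = 12; y[1] = 3×5 + 1×4 = 19; y[2] = 1×5 = 5 → [12, 19, 5]. Given [12, 19, 5] matches, so answer: Yes

Yes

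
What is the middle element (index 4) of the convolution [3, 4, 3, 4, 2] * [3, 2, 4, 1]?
Use y[k] = Σ_i a[i]·b[k-i] at k=4. y[4] = 4×1 + 3×4 + 4×2 + 2×3 = 30

30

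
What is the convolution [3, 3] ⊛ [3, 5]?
y[0] = 3×3 = 9; y[1] = 3×5 + 3×3 = 24; y[2] = 3×5 = 15

[9, 24, 15]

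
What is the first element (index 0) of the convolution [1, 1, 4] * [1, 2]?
Use y[k] = Σ_i a[i]·b[k-i] at k=0. y[0] = 1×1 = 1

1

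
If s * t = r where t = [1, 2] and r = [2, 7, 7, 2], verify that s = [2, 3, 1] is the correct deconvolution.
Forward-compute [2, 3, 1] * [1, 2]: r[0] = 2×1 = 2; r[1] = 2×2 + 3×1 = 7; r[2] = 3×2 + 1×1 = 7; r[3] = 1×2 = 2 → [2, 7, 7, 2]. Matches given r = [2, 7, 7, 2], so verified.

Verified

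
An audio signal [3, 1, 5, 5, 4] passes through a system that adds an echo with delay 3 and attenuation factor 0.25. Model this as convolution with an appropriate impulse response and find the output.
Direct-path + delayed-attenuated-path model → impulse response h = [1, 0, 0, 0.25] (1 at lag 0, 0.25 at lag 3). Output y[n] = x[n] + 0.25·x[n - 3] (with x[n] = 0 outside 0..4): y[0] = 3 + 0.25×0 = 3; y[1] = 1 + 0.25×0 = 1; y[2] = 5 + 0.25×0 = 5; y[3] = 5 + 0.25×3 = 5.75; y[4] = 4 + 0.25×1 = 4.25; y[5] = 0 + 0.25×5 = 1.25; y[6] = 0 + 0.25×5 = 1.25; y[7] = 0 + 0.25×4 = 1.0. So y = [3, 1, 5, 5.75, 4.25, 1.25, 1.25, 1.0]

[3, 1, 5, 5.75, 4.25, 1.25, 1.25, 1.0]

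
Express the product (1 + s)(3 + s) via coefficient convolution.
Ascending coefficients: a = [1, 1], b = [3, 1]. c[0] = 1×3 = 3; c[1] = 1×1 + 1×3 = 4; c[2] = 1×1 = 1. Result coefficients: [3, 4, 1] → 3 + 4s + s^2

3 + 4s + s^2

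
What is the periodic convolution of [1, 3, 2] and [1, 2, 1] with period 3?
Use y[k] = Σ_j f[j]·g[(k-j) mod 3]. y[0] = 1×1 + 3×1 + 2×2 = 8; y[1] = 1×2 + 3×1 + 2×1 = 7; y[2] = 1×1 + 3×2 + 2×1 = 9. Result: [8, 7, 9]

[8, 7, 9]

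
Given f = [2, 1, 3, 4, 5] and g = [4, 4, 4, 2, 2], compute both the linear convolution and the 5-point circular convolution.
Linear: y_lin[0] = 2×4 = 8; y_lin[1] = 2×4 + 1×4 = 12; y_lin[2] = 2×4 + 1×4 + 3×4 = 24; y_lin[3] = 2×2 + 1×4 + 3×4 + 4×4 = 36; y_lin[4] = 2×2 + 1×2 + 3×4 + 4×4 + 5×4 = 54; y_lin[5] = 1×2 + 3×2 + 4×4 + 5×4 = 44; y_lin[6] = 3×2 + 4×2 + 5×4 = 34; y_lin[7] = 4×2 + 5×2 = 18; y_lin[8] = 5×2 = 10 → [8, 12, 24, 36, 54, 44, 34, 18, 10]. Circular (length 5): y[0] = 2×4 + 1×2 + 3×2 + 4×4 + 5×4 = 52; y[1] = 2×4 + 1×4 + 3×2 + 4×2 + 5×4 = 46; y[2] = 2×4 + 1×4 + 3×4 + 4×2 + 5×2 = 42; y[3] = 2×2 + 1×4 + 3×4 + 4×4 + 5×2 = 46; y[4] = 2×2 + 1×2 + 3×4 + 4×4 + 5×4 = 54 → [52, 46, 42, 46, 54]

Linear: [8, 12, 24, 36, 54, 44, 34, 18, 10], Circular: [52, 46, 42, 46, 54]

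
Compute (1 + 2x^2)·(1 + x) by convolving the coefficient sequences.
Ascending coefficients: a = [1, 0, 2], b = [1, 1]. c[0] = 1×1 = 1; c[1] = 1×1 + 0×1 = 1; c[2] = 0×1 + 2×1 = 2; c[3] = 2×1 = 2. Result coefficients: [1, 1, 2, 2] → 1 + x + 2x^2 + 2x^3

1 + x + 2x^2 + 2x^3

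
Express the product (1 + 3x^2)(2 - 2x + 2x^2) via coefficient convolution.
Ascending coefficients: a = [1, 0, 3], b = [2, -2, 2]. c[0] = 1×2 = 2; c[1] = 1×-2 + 0×2 = -2; c[2] = 1×2 + 0×-2 + 3×2 = 8; c[3] = 0×2 + 3×-2 = -6; c[4] = 3×2 = 6. Result coefficients: [2, -2, 8, -6, 6] → 2 - 2x + 8x^2 - 6x^3 + 6x^4

2 - 2x + 8x^2 - 6x^3 + 6x^4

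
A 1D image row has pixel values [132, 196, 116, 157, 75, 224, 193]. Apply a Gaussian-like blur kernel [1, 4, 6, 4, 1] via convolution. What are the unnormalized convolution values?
Convolve image row [132, 196, 116, 157, 75, 224, 193] with kernel [1, 4, 6, 4, 1]: y[0] = 132×1 = 132; y[1] = 132×4 + 196×1 = 724; y[2] = 132×6 + 196×4 + 116×1 = 1692; y[3] = 132×4 + 196×6 + 116×4 + 157×1 = 2325; y[4] = 132×1 + 196×4 + 116×6 + 157×4 + 75×1 = 2315; y[5] = 196×1 + 116×4 + 157×6 + 75×4 + 224×1 = 2126; y[6] = 116×1 + 157×4 + 75×6 + 224×4 + 193×1 = 2283; y[7] = 157×1 + 75×4 + 224×6 + 193×4 = 2573; y[8] = 75×1 + 224×4 + 193×6 = 2129; y[9] = 224×1 + 193×4 = 996; y[10] = 193×1 = 193 → [132, 724, 1692, 2325, 2315, 2126, 2283, 2573, 2129, 996, 193]. Normalization factor = sum(kernel) = 16.

[132, 724, 1692, 2325, 2315, 2126, 2283, 2573, 2129, 996, 193]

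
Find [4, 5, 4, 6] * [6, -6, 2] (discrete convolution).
y[0] = 4×6 = 24; y[1] = 4×-6 + 5×6 = 6; y[2] = 4×2 + 5×-6 + 4×6 = 2; y[3] = 5×2 + 4×-6 + 6×6 = 22; y[4] = 4×2 + 6×-6 = -28; y[5] = 6×2 = 12

[24, 6, 2, 22, -28, 12]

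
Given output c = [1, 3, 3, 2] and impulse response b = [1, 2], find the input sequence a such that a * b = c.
Deconvolve c=[1, 3, 3, 2] by b=[1, 2]. Since b[0]=1, solve forward: a[0] = c[0] / 1 = 1; a[1] = (c[1] - 1×2) / 1 = 1; a[2] = (c[2] - 1×2) / 1 = 1. So a = [1, 1, 1]. Check by forward convolution: c[0] = 1×1 = 1; c[1] = 1×2 + 1×1 = 3; c[2] = 1×2 + 1×1 = 3; c[3] = 1×2 = 2

[1, 1, 1]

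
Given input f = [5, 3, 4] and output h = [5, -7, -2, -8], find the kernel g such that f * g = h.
Output length 4 = len(f) + len(g) - 1 ⇒ len(g) = 2. Solve g forward using g[k] = (h[k] - Σ_{i≥1} f[i]·g[k-i]) / f[0]: g[0] = h[0] / f[0] = 5 / 5 = 1; g[1] = (h[1] - 3×1) / f[0] = (-7 - 3×1) / 5 = -2. So g = [1, -2]. Forward-check [5, 3, 4] * [1, -2]: h[0] = 5×1 = 5; h[1] = 5×-2 + 3×1 = -7; h[2] = 3×-2 + 4×1 = -2; h[3] = 4×-2 = -8 → [5, -7, -2, -8] ✓

[1, -2]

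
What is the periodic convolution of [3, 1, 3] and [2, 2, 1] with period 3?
Use y[k] = Σ_j f[j]·g[(k-j) mod 3]. y[0] = 3×2 + 1×1 + 3×2 = 13; y[1] = 3×2 + 1×2 + 3×1 = 11; y[2] = 3×1 + 1×2 + 3×2 = 11. Result: [13, 11, 11]

[13, 11, 11]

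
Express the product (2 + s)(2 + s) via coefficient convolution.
Ascending coefficients: a = [2, 1], b = [2, 1]. c[0] = 2×2 = 4; c[1] = 2×1 + 1×2 = 4; c[2] = 1×1 = 1. Result coefficients: [4, 4, 1] → 4 + 4s + s^2

4 + 4s + s^2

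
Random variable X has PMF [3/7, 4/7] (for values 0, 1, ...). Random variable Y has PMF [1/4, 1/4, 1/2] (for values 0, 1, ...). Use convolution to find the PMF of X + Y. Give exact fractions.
P(X+Y=k) = Σ_i P(X=i)·P(Y=k-i) — a convolution of [3/7, 4/7] and [1/4, 1/4, 1/2]. P(X+Y=0) = (3/7)×(1/4) = 3/28; P(X+Y=1) = (3/7)×(1/4) + (4/7)×(1/4) = 3/28 + 1/7 = 1/4; P(X+Y=2) = (3/7)×(1/2) + (4/7)×(1/4) = 3/14 + 1/7 = 5/14; P(X+Y=3) = (4/7)×(1/2) = 2/7. PMF: [3/28, 1/4, 5/14, 2/7] (sums to 1 ✓)

[3/28, 1/4, 5/14, 2/7]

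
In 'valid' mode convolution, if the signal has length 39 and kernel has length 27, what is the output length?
'Valid' mode counts only positions where the kernel fully overlaps the signal: m - n + 1 = 39 - 27 + 1 = 13

13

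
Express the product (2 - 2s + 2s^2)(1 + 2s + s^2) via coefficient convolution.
Ascending coefficients: a = [2, -2, 2], b = [1, 2, 1]. c[0] = 2×1 = 2; c[1] = 2×2 + -2×1 = 2; c[2] = 2×1 + -2×2 + 2×1 = 0; c[3] = -2×1 + 2×2 = 2; c[4] = 2×1 = 2. Result coefficients: [2, 2, 0, 2, 2] → 2 + 2s + 2s^3 + 2s^4

2 + 2s + 2s^3 + 2s^4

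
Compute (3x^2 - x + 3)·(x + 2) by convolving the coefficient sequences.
Ascending coefficients: a = [3, -1, 3], b = [2, 1]. c[0] = 3×2 = 6; c[1] = 3×1 + -1×2 = 1; c[2] = -1×1 + 3×2 = 5; c[3] = 3×1 = 3. Result coefficients: [6, 1, 5, 3] → 3x^3 + 5x^2 + x + 6

3x^3 + 5x^2 + x + 6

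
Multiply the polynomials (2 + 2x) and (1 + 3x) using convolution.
Ascending coefficients: a = [2, 2], b = [1, 3]. c[0] = 2×1 = 2; c[1] = 2×3 + 2×1 = 8; c[2] = 2×3 = 6. Result coefficients: [2, 8, 6] → 2 + 8x + 6x^2

2 + 8x + 6x^2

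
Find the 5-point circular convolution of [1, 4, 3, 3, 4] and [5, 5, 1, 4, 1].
Use y[k] = Σ_j s[j]·t[(k-j) mod 5]. y[0] = 1×5 + 4×1 + 3×4 + 3×1 + 4×5 = 44; y[1] = 1×5 + 4×5 + 3×1 + 3×4 + 4×1 = 44; y[2] = 1×1 + 4×5 + 3×5 + 3×1 + 4×4 = 55; y[3] = 1×4 + 4×1 + 3×5 + 3×5 + 4×1 = 42; y[4] = 1×1 + 4×4 + 3×1 + 3×5 + 4×5 = 55. Result: [44, 44, 55, 42, 55]

[44, 44, 55, 42, 55]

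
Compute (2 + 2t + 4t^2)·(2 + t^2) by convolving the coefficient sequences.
Ascending coefficients: a = [2, 2, 4], b = [2, 0, 1]. c[0] = 2×2 = 4; c[1] = 2×0 + 2×2 = 4; c[2] = 2×1 + 2×0 + 4×2 = 10; c[3] = 2×1 + 4×0 = 2; c[4] = 4×1 = 4. Result coefficients: [4, 4, 10, 2, 4] → 4 + 4t + 10t^2 + 2t^3 + 4t^4

4 + 4t + 10t^2 + 2t^3 + 4t^4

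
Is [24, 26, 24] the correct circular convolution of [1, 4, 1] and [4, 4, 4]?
Recompute circular convolution of [1, 4, 1] and [4, 4, 4]: y[0] = 1×4 + 4×4 + 1×4 = 24; y[1] = 1×4 + 4×4 + 1×4 = 24; y[2] = 1×4 + 4×4 + 1×4 = 24 → [24, 24, 24]. Compare to given [24, 26, 24]: they differ at index 1: given 26, correct 24, so answer: No

No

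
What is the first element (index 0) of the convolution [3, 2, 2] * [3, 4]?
Use y[k] = Σ_i a[i]·b[k-i] at k=0. y[0] = 3×3 = 9

9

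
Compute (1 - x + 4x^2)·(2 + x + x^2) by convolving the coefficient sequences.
Ascending coefficients: a = [1, -1, 4], b = [2, 1, 1]. c[0] = 1×2 = 2; c[1] = 1×1 + -1×2 = -1; c[2] = 1×1 + -1×1 + 4×2 = 8; c[3] = -1×1 + 4×1 = 3; c[4] = 4×1 = 4. Result coefficients: [2, -1, 8, 3, 4] → 2 - x + 8x^2 + 3x^3 + 4x^4

2 - x + 8x^2 + 3x^3 + 4x^4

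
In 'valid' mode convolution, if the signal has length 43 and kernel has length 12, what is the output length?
'Valid' mode counts only positions where the kernel fully overlaps the signal: m - n + 1 = 43 - 12 + 1 = 32

32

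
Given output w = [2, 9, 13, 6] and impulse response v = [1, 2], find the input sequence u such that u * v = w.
Deconvolve w=[2, 9, 13, 6] by v=[1, 2]. Since v[0]=1, solve forward: u[0] = w[0] / 1 = 2; u[1] = (w[1] - 2×2) / 1 = 5; u[2] = (w[2] - 5×2) / 1 = 3. So u = [2, 5, 3]. Check by forward convolution: w[0] = 2×1 = 2; w[1] = 2×2 + 5×1 = 9; w[2] = 5×2 + 3×1 = 13; w[3] = 3×2 = 6

[2, 5, 3]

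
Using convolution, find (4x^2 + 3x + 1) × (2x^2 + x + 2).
Ascending coefficients: a = [1, 3, 4], b = [2, 1, 2]. c[0] = 1×2 = 2; c[1] = 1×1 + 3×2 = 7; c[2] = 1×2 + 3×1 + 4×2 = 13; c[3] = 3×2 + 4×1 = 10; c[4] = 4×2 = 8. Result coefficients: [2, 7, 13, 10, 8] → 8x^4 + 10x^3 + 13x^2 + 7x + 2

8x^4 + 10x^3 + 13x^2 + 7x + 2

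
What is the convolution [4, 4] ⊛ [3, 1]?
y[0] = 4×3 = 12; y[1] = 4×1 + 4×3 = 16; y[2] = 4×1 = 4

[12, 16, 4]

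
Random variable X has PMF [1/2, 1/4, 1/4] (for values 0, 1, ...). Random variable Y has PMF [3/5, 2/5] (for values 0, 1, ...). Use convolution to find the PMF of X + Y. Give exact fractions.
P(X+Y=k) = Σ_i P(X=i)·P(Y=k-i) — a convolution of [1/2, 1/4, 1/4] and [3/5, 2/5]. P(X+Y=0) = (1/2)×(3/5) = 3/10; P(X+Y=1) = (1/2)×(2/5) + (1/4)×(3/5) = 1/5 + 3/20 = 7/20; P(X+Y=2) = (1/4)×(2/5) + (1/4)×(3/5) = 1/10 + 3/20 = 1/4; P(X+Y=3) = (1/4)×(2/5) = 1/10. PMF: [3/10, 7/20, 1/4, 1/10] (sums to 1 ✓)

[3/10, 7/20, 1/4, 1/10]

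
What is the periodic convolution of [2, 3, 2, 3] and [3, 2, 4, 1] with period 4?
Use y[k] = Σ_j f[j]·g[(k-j) mod 4]. y[0] = 2×3 + 3×1 + 2×4 + 3×2 = 23; y[1] = 2×2 + 3×3 + 2×1 + 3×4 = 27; y[2] = 2×4 + 3×2 + 2×3 + 3×1 = 23; y[3] = 2×1 + 3×4 + 2×2 + 3×3 = 27. Result: [23, 27, 23, 27]

[23, 27, 23, 27]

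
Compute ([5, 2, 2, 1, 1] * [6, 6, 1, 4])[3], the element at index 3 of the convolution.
Use y[k] = Σ_i a[i]·b[k-i] at k=3. y[3] = 5×4 + 2×1 + 2×6 + 1×6 = 40

40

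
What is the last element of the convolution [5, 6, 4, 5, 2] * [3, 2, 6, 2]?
Use y[k] = Σ_i a[i]·b[k-i] at k=7. y[7] = 2×2 = 4

4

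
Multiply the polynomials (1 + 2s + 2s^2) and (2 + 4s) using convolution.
Ascending coefficients: a = [1, 2, 2], b = [2, 4]. c[0] = 1×2 = 2; c[1] = 1×4 + 2×2 = 8; c[2] = 2×4 + 2×2 = 12; c[3] = 2×4 = 8. Result coefficients: [2, 8, 12, 8] → 2 + 8s + 12s^2 + 8s^3

2 + 8s + 12s^2 + 8s^3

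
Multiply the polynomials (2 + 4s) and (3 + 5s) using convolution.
Ascending coefficients: a = [2, 4], b = [3, 5]. c[0] = 2×3 = 6; c[1] = 2×5 + 4×3 = 22; c[2] = 4×5 = 20. Result coefficients: [6, 22, 20] → 6 + 22s + 20s^2

6 + 22s + 20s^2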